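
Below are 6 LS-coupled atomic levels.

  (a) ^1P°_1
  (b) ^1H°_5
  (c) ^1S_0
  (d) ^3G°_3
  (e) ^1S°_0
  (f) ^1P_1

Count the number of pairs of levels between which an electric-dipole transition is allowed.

3

(a)–(b): forbidden (parity, ΔL, ΔJ).
(a)–(c): allowed.
(a)–(d): forbidden (parity, ΔS, ΔL, ΔJ).
(a)–(e): forbidden (parity).
(a)–(f): allowed.
(b)–(c): forbidden (ΔL, ΔJ).
(b)–(d): forbidden (parity, ΔS, ΔJ).
(b)–(e): forbidden (parity, ΔL, ΔJ).
(b)–(f): forbidden (ΔL, ΔJ).
(c)–(d): forbidden (ΔS, ΔL, ΔJ).
(c)–(e): forbidden (ΔL, ΔJ).
(c)–(f): forbidden (parity).
(d)–(e): forbidden (parity, ΔS, ΔL, ΔJ).
(d)–(f): forbidden (ΔS, ΔL, ΔJ).
(e)–(f): allowed.
Allowed pairs: 3 of 15.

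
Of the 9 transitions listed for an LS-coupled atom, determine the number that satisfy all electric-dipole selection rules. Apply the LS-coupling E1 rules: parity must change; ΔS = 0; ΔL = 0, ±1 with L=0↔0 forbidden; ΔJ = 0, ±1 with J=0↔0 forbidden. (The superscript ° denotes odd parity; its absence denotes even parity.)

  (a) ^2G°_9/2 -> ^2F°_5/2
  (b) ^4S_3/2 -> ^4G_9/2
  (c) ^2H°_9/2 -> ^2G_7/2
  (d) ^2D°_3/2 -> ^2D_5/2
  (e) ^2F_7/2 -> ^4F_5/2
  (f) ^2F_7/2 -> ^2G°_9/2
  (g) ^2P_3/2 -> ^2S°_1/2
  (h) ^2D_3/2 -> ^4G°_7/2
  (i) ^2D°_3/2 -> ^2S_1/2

4

(a) forbidden (parity, ΔJ fail)
(b) forbidden (parity, ΔL, ΔJ fail)
(c) allowed
(d) allowed
(e) forbidden (parity, ΔS fail)
(f) allowed
(g) allowed
(h) forbidden (ΔS, ΔL, ΔJ fail)
(i) forbidden (ΔL fails)
Total allowed: 4 of 9.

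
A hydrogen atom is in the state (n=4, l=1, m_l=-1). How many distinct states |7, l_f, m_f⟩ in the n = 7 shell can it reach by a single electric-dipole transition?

E1 requires Δl = ±1, so l_f ∈ {0, 2}; with 0 ≤ l_f ≤ n_f−1 = 6, the allowed l_f values are {0, 2}.
For l_f = 0: m_f ∈ {m_i−1, m_i, m_i+1} ∩ [−0, 0] = {0} → 1 state.
For l_f = 2: m_f ∈ {m_i−1, m_i, m_i+1} ∩ [−2, 2] = {-2, -1, 0} → 3 states.
Total: 4.

4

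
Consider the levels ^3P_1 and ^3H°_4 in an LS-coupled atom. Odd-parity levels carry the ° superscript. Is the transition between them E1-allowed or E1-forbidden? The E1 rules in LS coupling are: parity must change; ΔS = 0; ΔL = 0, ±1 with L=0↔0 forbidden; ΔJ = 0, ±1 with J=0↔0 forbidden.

forbidden

Initial level: S=1, L=1, J=1, parity even. Final level: S=1, L=5, J=4, parity odd.
Parity must change: even → odd — passes.
ΔS = 0: S: 1 → 1 — passes.
ΔL = 0, ±1 (not L=0↔0): L: 1 → 5, ΔL = +4 — fails.
ΔJ = 0, ±1 (not J=0↔0): J: 1 → 4, ΔJ = +3 — fails.
Rule(s) violated: ΔL, ΔJ.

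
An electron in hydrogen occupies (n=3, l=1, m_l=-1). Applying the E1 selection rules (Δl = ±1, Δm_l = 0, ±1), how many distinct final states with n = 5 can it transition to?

4

E1 requires Δl = ±1, so l_f ∈ {0, 2}; with 0 ≤ l_f ≤ n_f−1 = 4, the allowed l_f values are {0, 2}.
For l_f = 0: m_f ∈ {m_i−1, m_i, m_i+1} ∩ [−0, 0] = {0} → 1 state.
For l_f = 2: m_f ∈ {m_i−1, m_i, m_i+1} ∩ [−2, 2] = {-2, -1, 0} → 3 states.
Total: 4.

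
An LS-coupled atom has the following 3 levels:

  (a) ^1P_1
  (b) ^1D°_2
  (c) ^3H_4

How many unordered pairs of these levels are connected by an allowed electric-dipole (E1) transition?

(a)–(b): allowed.
(a)–(c): forbidden (parity, ΔS, ΔL, ΔJ).
(b)–(c): forbidden (ΔS, ΔL, ΔJ).
Allowed pairs: 1 of 3.

1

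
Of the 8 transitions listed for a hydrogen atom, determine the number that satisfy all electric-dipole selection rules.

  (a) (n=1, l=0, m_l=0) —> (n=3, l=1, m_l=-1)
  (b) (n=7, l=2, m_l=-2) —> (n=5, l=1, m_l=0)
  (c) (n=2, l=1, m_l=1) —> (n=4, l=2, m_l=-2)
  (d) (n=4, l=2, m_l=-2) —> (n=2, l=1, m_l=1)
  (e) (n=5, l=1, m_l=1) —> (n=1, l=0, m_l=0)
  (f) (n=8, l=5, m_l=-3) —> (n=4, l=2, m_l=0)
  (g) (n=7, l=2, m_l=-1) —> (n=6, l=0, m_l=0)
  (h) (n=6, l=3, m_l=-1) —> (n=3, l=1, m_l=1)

(a) allowed
(b) forbidden — Δm_l = +2 (E1 requires Δm_l = 0, ±1)
(c) forbidden — Δm_l = -3 (E1 requires Δm_l = 0, ±1)
(d) forbidden — Δm_l = +3 (E1 requires Δm_l = 0, ±1)
(e) allowed
(f) forbidden — Δl = -3 (E1 requires Δl = ±1); Δm_l = +3 (E1 requires Δm_l = 0, ±1)
(g) forbidden — Δl = -2 (E1 requires Δl = ±1)
(h) forbidden — Δl = -2 (E1 requires Δl = ±1); Δm_l = +2 (E1 requires Δm_l = 0, ±1)
Total allowed: 2 of 8.

2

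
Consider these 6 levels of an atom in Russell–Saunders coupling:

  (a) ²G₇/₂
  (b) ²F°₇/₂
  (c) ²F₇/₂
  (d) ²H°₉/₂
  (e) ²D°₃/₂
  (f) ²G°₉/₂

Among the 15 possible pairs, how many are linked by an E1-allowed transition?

(a)–(b): allowed.
(a)–(c): forbidden (parity).
(a)–(d): allowed.
(a)–(e): forbidden (ΔL, ΔJ).
(a)–(f): allowed.
(b)–(c): allowed.
(b)–(d): forbidden (parity, ΔL).
(b)–(e): forbidden (parity, ΔJ).
(b)–(f): forbidden (parity).
(c)–(d): forbidden (ΔL).
(c)–(e): forbidden (ΔJ).
(c)–(f): allowed.
(d)–(e): forbidden (parity, ΔL, ΔJ).
(d)–(f): forbidden (parity).
(e)–(f): forbidden (parity, ΔL, ΔJ).
Allowed pairs: 5 of 15.

5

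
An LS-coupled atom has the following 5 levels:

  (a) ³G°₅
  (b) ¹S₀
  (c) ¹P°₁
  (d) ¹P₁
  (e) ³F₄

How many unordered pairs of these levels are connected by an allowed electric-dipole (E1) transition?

(a)–(b): forbidden (ΔS, ΔL, ΔJ).
(a)–(c): forbidden (parity, ΔS, ΔL, ΔJ).
(a)–(d): forbidden (ΔS, ΔL, ΔJ).
(a)–(e): allowed.
(b)–(c): allowed.
(b)–(d): forbidden (parity).
(b)–(e): forbidden (parity, ΔS, ΔL, ΔJ).
(c)–(d): allowed.
(c)–(e): forbidden (ΔS, ΔL, ΔJ).
(d)–(e): forbidden (parity, ΔS, ΔL, ΔJ).
Allowed pairs: 3 of 10.

3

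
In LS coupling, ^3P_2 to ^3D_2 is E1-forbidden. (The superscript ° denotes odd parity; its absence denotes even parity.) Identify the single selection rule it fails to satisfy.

Reading off the term symbols: S 1→1, L 1→2, J 2→2, parity even→even.
Parity must change: even → even — fails.
ΔS = 0: S: 1 → 1 — ok.
ΔL = 0, ±1 (not L=0↔0): L: 1 → 2, ΔL = +1 — ok.
ΔJ = 0, ±1 (not J=0↔0): J: 2 → 2, ΔJ = +0 — ok.

parity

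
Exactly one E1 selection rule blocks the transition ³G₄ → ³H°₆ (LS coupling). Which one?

the ΔJ = 0, ±1 rule

Parity must change: even → odd — passes.
ΔS = 0: S: 1 → 1 — passes.
ΔL = 0, ±1 (not L=0↔0): L: 4 → 5, ΔL = +1 — passes.
ΔJ = 0, ±1 (not J=0↔0): J: 4 → 6, ΔJ = +2 — fails.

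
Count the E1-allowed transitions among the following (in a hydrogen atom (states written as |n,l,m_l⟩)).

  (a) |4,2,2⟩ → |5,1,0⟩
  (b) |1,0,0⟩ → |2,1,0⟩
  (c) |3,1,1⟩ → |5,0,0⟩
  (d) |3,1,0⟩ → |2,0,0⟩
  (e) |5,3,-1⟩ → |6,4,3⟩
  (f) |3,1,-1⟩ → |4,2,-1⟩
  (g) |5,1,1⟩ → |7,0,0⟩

5

(a) forbidden — Δm_l = -2 (E1 requires Δm_l = 0, ±1)
(b) allowed
(c) allowed
(d) allowed
(e) forbidden — Δm_l = +4 (E1 requires Δm_l = 0, ±1)
(f) allowed
(g) allowed
Total allowed: 5 of 7.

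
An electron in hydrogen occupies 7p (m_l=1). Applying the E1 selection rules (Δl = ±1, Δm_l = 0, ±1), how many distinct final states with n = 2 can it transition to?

1

E1 requires Δl = ±1, so l_f ∈ {0, 2}; with 0 ≤ l_f ≤ n_f−1 = 1, the allowed l_f values are {0}.
For l_f = 0: m_f ∈ {m_i−1, m_i, m_i+1} ∩ [−0, 0] = {0} → 1 state.
Total: 1.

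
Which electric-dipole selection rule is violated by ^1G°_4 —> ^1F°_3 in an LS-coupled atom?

parity

ΔS = 0: S: 0 → 0 — ok.
ΔJ = 0, ±1 (not J=0↔0): J: 4 → 3, ΔJ = -1 — ok.
Parity must change: odd → odd — fails.
ΔL = 0, ±1 (not L=0↔0): L: 4 → 3, ΔL = -1 — ok.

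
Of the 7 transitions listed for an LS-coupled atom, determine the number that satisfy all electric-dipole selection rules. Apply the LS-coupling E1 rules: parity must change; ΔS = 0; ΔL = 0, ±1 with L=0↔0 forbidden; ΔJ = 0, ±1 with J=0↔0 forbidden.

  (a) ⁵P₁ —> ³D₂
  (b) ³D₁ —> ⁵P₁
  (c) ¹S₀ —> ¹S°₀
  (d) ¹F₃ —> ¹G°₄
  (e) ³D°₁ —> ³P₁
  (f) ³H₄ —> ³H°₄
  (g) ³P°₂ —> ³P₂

4

(a) forbidden (parity, ΔS fail)
(b) forbidden (parity, ΔS fail)
(c) forbidden (ΔL, ΔJ fail)
(d) allowed
(e) allowed
(f) allowed
(g) allowed
Total allowed: 4 of 7.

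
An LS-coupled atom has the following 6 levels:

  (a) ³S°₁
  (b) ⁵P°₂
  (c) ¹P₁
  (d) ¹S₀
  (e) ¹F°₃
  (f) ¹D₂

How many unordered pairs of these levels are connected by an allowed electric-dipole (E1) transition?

1

(a)–(b): forbidden (parity, ΔS).
(a)–(c): forbidden (ΔS).
(a)–(d): forbidden (ΔS, ΔL).
(a)–(e): forbidden (parity, ΔS, ΔL, ΔJ).
(a)–(f): forbidden (ΔS, ΔL).
(b)–(c): forbidden (ΔS).
(b)–(d): forbidden (ΔS, ΔJ).
(b)–(e): forbidden (parity, ΔS, ΔL).
(b)–(f): forbidden (ΔS).
(c)–(d): forbidden (parity).
(c)–(e): forbidden (ΔL, ΔJ).
(c)–(f): forbidden (parity).
(d)–(e): forbidden (ΔL, ΔJ).
(d)–(f): forbidden (parity, ΔL, ΔJ).
(e)–(f): allowed.
Allowed pairs: 1 of 15.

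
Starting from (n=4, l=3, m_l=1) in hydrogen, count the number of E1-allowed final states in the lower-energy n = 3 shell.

E1 requires Δl = ±1, so l_f ∈ {2, 4}; with 0 ≤ l_f ≤ n_f−1 = 2, the allowed l_f values are {2}.
For l_f = 2: m_f ∈ {m_i−1, m_i, m_i+1} ∩ [−2, 2] = {0, 1, 2} → 3 states.
Total: 3.

3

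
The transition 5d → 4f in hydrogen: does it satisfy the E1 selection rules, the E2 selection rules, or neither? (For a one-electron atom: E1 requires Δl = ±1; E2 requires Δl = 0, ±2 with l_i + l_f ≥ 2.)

E1

Δl = 3 − 2 = +1; l_i + l_f = 5.
E1 (Δl = ±1): satisfied.
E2 (Δl = 0,±2, l_i+l_f ≥ 2): not satisfied.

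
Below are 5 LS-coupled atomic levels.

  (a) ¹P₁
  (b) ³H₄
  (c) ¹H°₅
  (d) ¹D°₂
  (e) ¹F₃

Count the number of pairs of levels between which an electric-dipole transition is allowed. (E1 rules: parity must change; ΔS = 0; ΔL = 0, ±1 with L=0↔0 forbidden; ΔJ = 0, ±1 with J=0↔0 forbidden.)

(a)–(b): forbidden (parity, ΔS, ΔL, ΔJ).
(a)–(c): forbidden (ΔL, ΔJ).
(a)–(d): allowed.
(a)–(e): forbidden (parity, ΔL, ΔJ).
(b)–(c): forbidden (ΔS).
(b)–(d): forbidden (ΔS, ΔL, ΔJ).
(b)–(e): forbidden (parity, ΔS, ΔL).
(c)–(d): forbidden (parity, ΔL, ΔJ).
(c)–(e): forbidden (ΔL, ΔJ).
(d)–(e): allowed.
Allowed pairs: 2 of 10.

2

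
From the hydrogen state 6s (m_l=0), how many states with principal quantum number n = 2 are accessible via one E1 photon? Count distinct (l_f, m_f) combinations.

3

E1 requires Δl = ±1, so l_f ∈ {-1, 1}; with 0 ≤ l_f ≤ n_f−1 = 1, the allowed l_f values are {1}.
For l_f = 1: m_f ∈ {m_i−1, m_i, m_i+1} ∩ [−1, 1] = {-1, 0, 1} → 3 states.
Total: 3.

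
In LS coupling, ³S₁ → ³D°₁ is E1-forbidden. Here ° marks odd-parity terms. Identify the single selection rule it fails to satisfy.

the ΔL = 0, ±1 rule

ΔJ = 0, ±1 (not J=0↔0): J: 1 → 1, ΔJ = +0 — passes.
ΔL = 0, ±1 (not L=0↔0): L: 0 → 2, ΔL = +2 — fails.
Parity must change: even → odd — passes.
ΔS = 0: S: 1 → 1 — passes.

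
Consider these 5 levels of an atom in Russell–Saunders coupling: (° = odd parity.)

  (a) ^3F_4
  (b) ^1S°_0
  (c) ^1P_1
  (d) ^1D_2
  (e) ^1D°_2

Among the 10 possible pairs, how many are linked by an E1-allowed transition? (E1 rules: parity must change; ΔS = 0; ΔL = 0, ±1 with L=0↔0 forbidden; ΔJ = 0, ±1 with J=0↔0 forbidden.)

3

(a)–(b): forbidden (ΔS, ΔL, ΔJ).
(a)–(c): forbidden (parity, ΔS, ΔL, ΔJ).
(a)–(d): forbidden (parity, ΔS, ΔJ).
(a)–(e): forbidden (ΔS, ΔJ).
(b)–(c): allowed.
(b)–(d): forbidden (ΔL, ΔJ).
(b)–(e): forbidden (parity, ΔL, ΔJ).
(c)–(d): forbidden (parity).
(c)–(e): allowed.
(d)–(e): allowed.
Allowed pairs: 3 of 10.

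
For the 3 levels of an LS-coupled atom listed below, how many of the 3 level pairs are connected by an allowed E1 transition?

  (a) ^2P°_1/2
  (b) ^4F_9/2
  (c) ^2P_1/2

1

(a)–(b): forbidden (ΔS, ΔL, ΔJ).
(a)–(c): allowed.
(b)–(c): forbidden (parity, ΔS, ΔL, ΔJ).
Allowed pairs: 1 of 3.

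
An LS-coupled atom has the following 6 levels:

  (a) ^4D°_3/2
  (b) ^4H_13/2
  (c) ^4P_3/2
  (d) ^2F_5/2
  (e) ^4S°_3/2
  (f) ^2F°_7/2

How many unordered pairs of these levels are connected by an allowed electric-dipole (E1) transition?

3

(a)–(b): forbidden (ΔL, ΔJ).
(a)–(c): allowed.
(a)–(d): forbidden (ΔS).
(a)–(e): forbidden (parity, ΔL).
(a)–(f): forbidden (parity, ΔS, ΔJ).
(b)–(c): forbidden (parity, ΔL, ΔJ).
(b)–(d): forbidden (parity, ΔS, ΔL, ΔJ).
(b)–(e): forbidden (ΔL, ΔJ).
(b)–(f): forbidden (ΔS, ΔL, ΔJ).
(c)–(d): forbidden (parity, ΔS, ΔL).
(c)–(e): allowed.
(c)–(f): forbidden (ΔS, ΔL, ΔJ).
(d)–(e): forbidden (ΔS, ΔL).
(d)–(f): allowed.
(e)–(f): forbidden (parity, ΔS, ΔL, ΔJ).
Allowed pairs: 3 of 15.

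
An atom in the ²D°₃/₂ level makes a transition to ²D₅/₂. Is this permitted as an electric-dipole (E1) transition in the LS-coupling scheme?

Initial level: S=1/2, L=2, J=3/2, parity odd. Final level: S=1/2, L=2, J=5/2, parity even.
Parity must change: odd → even — ✓.
ΔS = 0: S: 1/2 → 1/2 — ✓.
ΔL = 0, ±1 (not L=0↔0): L: 2 → 2, ΔL = +0 — ✓.
ΔJ = 0, ±1 (not J=0↔0): J: 3/2 → 5/2, ΔJ = +1 — ✓.
All four E1 rules are satisfied.

allowed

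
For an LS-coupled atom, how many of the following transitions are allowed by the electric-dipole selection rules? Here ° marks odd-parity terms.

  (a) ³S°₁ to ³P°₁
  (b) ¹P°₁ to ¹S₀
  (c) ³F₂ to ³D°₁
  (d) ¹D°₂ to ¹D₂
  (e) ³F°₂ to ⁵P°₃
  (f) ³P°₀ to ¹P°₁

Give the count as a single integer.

(a) forbidden (parity fails)
(b) allowed
(c) allowed
(d) allowed
(e) forbidden (parity, ΔS, ΔL fail)
(f) forbidden (parity, ΔS fail)
Total allowed: 3 of 6.

3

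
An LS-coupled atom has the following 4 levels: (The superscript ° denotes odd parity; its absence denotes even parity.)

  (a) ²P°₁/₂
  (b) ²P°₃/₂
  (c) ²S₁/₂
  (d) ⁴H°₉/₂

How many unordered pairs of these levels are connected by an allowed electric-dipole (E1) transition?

2

(a)–(b): forbidden (parity).
(a)–(c): allowed.
(a)–(d): forbidden (parity, ΔS, ΔL, ΔJ).
(b)–(c): allowed.
(b)–(d): forbidden (parity, ΔS, ΔL, ΔJ).
(c)–(d): forbidden (ΔS, ΔL, ΔJ).
Allowed pairs: 2 of 6.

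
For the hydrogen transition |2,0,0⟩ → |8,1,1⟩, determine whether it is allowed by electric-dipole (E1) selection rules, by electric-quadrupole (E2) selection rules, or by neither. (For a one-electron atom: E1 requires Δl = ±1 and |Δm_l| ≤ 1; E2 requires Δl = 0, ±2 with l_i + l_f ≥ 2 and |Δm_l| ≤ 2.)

E1

Δl = 1 − 0 = +1; l_i + l_f = 1.
Δm_l = +1.
E1 (Δl = ±1, |Δm_l| ≤ 1): satisfied.
E2 (Δl = 0,±2, l_i+l_f ≥ 2, |Δm_l| ≤ 2): not satisfied.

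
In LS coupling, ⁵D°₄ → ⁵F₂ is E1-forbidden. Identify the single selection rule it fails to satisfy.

ΔS = 0: S: 2 → 2 — ok.
ΔL = 0, ±1 (not L=0↔0): L: 2 → 3, ΔL = +1 — ok.
ΔJ = 0, ±1 (not J=0↔0): J: 4 → 2, ΔJ = -2 — fails.
Parity must change: odd → even — ok.

the ΔJ = 0, ±1 rule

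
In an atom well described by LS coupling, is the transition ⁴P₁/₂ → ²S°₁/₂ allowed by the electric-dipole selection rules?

forbidden

Reading off the term symbols: S 3/2→1/2, L 1→0, J 1/2→1/2, parity even→odd.
Parity must change: even → odd — ✓.
ΔL = 0, ±1 (not L=0↔0): L: 1 → 0, ΔL = -1 — ✓.
ΔS = 0: S: 3/2 → 1/2 — ✗.
ΔJ = 0, ±1 (not J=0↔0): J: 1/2 → 1/2, ΔJ = +0 — ✓.
Rule(s) violated: ΔS.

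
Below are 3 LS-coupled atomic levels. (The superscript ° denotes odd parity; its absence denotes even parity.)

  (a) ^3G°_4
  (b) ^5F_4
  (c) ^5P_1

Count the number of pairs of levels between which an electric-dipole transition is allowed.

0

(a)–(b): forbidden (ΔS).
(a)–(c): forbidden (ΔS, ΔL, ΔJ).
(b)–(c): forbidden (parity, ΔL, ΔJ).
Allowed pairs: 0 of 3.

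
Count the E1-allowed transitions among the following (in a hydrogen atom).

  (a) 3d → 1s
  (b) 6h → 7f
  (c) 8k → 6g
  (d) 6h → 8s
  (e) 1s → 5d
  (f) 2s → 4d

0

(a) forbidden — Δl = -2 (E1 requires Δl = ±1)
(b) forbidden — Δl = -2 (E1 requires Δl = ±1)
(c) forbidden — Δl = -3 (E1 requires Δl = ±1)
(d) forbidden — Δl = -5 (E1 requires Δl = ±1)
(e) forbidden — Δl = +2 (E1 requires Δl = ±1)
(f) forbidden — Δl = +2 (E1 requires Δl = ±1)
Total allowed: 0 of 6.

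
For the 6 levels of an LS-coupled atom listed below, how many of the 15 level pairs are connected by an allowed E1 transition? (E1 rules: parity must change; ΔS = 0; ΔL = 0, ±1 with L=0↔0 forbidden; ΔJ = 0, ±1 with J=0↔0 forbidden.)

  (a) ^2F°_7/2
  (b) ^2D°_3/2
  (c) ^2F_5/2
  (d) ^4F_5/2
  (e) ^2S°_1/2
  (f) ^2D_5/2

(a)–(b): forbidden (parity, ΔJ).
(a)–(c): allowed.
(a)–(d): forbidden (ΔS).
(a)–(e): forbidden (parity, ΔL, ΔJ).
(a)–(f): allowed.
(b)–(c): allowed.
(b)–(d): forbidden (ΔS).
(b)–(e): forbidden (parity, ΔL).
(b)–(f): allowed.
(c)–(d): forbidden (parity, ΔS).
(c)–(e): forbidden (ΔL, ΔJ).
(c)–(f): forbidden (parity).
(d)–(e): forbidden (ΔS, ΔL, ΔJ).
(d)–(f): forbidden (parity, ΔS).
(e)–(f): forbidden (ΔL, ΔJ).
Allowed pairs: 4 of 15.

4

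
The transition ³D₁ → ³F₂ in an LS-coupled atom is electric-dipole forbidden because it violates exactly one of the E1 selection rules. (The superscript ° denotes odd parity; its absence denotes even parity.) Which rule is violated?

parity

Initial level: S=1, L=2, J=1, parity even. Final level: S=1, L=3, J=2, parity even.
Parity must change: even → even — violated.
ΔS = 0: S: 1 → 1 — satisfied.
ΔL = 0, ±1 (not L=0↔0): L: 2 → 3, ΔL = +1 — satisfied.
ΔJ = 0, ±1 (not J=0↔0): J: 1 → 2, ΔJ = +1 — satisfied.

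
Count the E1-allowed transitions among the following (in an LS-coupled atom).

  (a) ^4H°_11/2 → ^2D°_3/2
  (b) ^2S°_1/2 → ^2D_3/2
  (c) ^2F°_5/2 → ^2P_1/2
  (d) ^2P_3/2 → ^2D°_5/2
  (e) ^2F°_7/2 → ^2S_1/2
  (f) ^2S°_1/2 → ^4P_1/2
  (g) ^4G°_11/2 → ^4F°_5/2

1

(a) forbidden (parity, ΔS, ΔL, ΔJ fail)
(b) forbidden (ΔL fails)
(c) forbidden (ΔL, ΔJ fail)
(d) allowed
(e) forbidden (ΔL, ΔJ fail)
(f) forbidden (ΔS fails)
(g) forbidden (parity, ΔJ fail)
Total allowed: 1 of 7.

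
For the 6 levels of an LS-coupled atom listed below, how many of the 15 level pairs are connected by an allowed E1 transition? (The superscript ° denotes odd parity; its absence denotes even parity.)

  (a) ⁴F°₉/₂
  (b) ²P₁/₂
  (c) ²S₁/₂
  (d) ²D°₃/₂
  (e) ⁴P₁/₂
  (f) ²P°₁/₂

(a)–(b): forbidden (ΔS, ΔL, ΔJ).
(a)–(c): forbidden (ΔS, ΔL, ΔJ).
(a)–(d): forbidden (parity, ΔS, ΔJ).
(a)–(e): forbidden (ΔL, ΔJ).
(a)–(f): forbidden (parity, ΔS, ΔL, ΔJ).
(b)–(c): forbidden (parity).
(b)–(d): allowed.
(b)–(e): forbidden (parity, ΔS).
(b)–(f): allowed.
(c)–(d): forbidden (ΔL).
(c)–(e): forbidden (parity, ΔS).
(c)–(f): allowed.
(d)–(e): forbidden (ΔS).
(d)–(f): forbidden (parity).
(e)–(f): forbidden (ΔS).
Allowed pairs: 3 of 15.

3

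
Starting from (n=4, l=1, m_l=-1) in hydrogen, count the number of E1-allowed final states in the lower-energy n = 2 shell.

1

E1 requires Δl = ±1, so l_f ∈ {0, 2}; with 0 ≤ l_f ≤ n_f−1 = 1, the allowed l_f values are {0}.
For l_f = 0: m_f ∈ {m_i−1, m_i, m_i+1} ∩ [−0, 0] = {0} → 1 state.
Total: 1.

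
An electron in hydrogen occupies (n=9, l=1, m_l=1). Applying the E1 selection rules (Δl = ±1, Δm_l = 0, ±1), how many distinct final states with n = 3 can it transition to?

E1 requires Δl = ±1, so l_f ∈ {0, 2}; with 0 ≤ l_f ≤ n_f−1 = 2, the allowed l_f values are {0, 2}.
For l_f = 0: m_f ∈ {m_i−1, m_i, m_i+1} ∩ [−0, 0] = {0} → 1 state.
For l_f = 2: m_f ∈ {m_i−1, m_i, m_i+1} ∩ [−2, 2] = {0, 1, 2} → 3 states.
Total: 4.

4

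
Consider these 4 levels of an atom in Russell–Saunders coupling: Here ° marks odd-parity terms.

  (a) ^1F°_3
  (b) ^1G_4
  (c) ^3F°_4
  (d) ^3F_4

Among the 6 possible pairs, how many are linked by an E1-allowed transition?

(a)–(b): allowed.
(a)–(c): forbidden (parity, ΔS).
(a)–(d): forbidden (ΔS).
(b)–(c): forbidden (ΔS).
(b)–(d): forbidden (parity, ΔS).
(c)–(d): allowed.
Allowed pairs: 2 of 6.

2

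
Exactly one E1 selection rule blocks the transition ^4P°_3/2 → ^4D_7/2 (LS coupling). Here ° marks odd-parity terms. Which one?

the ΔJ = 0, ±1 rule

Initial level: S=3/2, L=1, J=3/2, parity odd. Final level: S=3/2, L=2, J=7/2, parity even.
ΔL = 0, ±1 (not L=0↔0): L: 1 → 2, ΔL = +1 — passes.
ΔS = 0: S: 3/2 → 3/2 — passes.
ΔJ = 0, ±1 (not J=0↔0): J: 3/2 → 7/2, ΔJ = +2 — fails.
Parity must change: odd → even — passes.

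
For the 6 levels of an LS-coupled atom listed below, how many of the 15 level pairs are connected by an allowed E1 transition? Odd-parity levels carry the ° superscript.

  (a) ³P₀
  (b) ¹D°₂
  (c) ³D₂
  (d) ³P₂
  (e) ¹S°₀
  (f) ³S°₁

(a)–(b): forbidden (ΔS, ΔJ).
(a)–(c): forbidden (parity, ΔJ).
(a)–(d): forbidden (parity, ΔJ).
(a)–(e): forbidden (ΔS, ΔJ).
(a)–(f): allowed.
(b)–(c): forbidden (ΔS).
(b)–(d): forbidden (ΔS).
(b)–(e): forbidden (parity, ΔL, ΔJ).
(b)–(f): forbidden (parity, ΔS, ΔL).
(c)–(d): forbidden (parity).
(c)–(e): forbidden (ΔS, ΔL, ΔJ).
(c)–(f): forbidden (ΔL).
(d)–(e): forbidden (ΔS, ΔJ).
(d)–(f): allowed.
(e)–(f): forbidden (parity, ΔS, ΔL).
Allowed pairs: 2 of 15.

2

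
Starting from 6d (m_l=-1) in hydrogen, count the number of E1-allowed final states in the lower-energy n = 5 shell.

5

E1 requires Δl = ±1, so l_f ∈ {1, 3}; with 0 ≤ l_f ≤ n_f−1 = 4, the allowed l_f values are {1, 3}.
For l_f = 1: m_f ∈ {m_i−1, m_i, m_i+1} ∩ [−1, 1] = {-1, 0} → 2 states.
For l_f = 3: m_f ∈ {m_i−1, m_i, m_i+1} ∩ [−3, 3] = {-2, -1, 0} → 3 states.
Total: 5.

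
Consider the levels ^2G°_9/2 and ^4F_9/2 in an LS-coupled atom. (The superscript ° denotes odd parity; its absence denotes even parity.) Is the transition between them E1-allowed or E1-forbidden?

forbidden

Reading off the term symbols: S 1/2→3/2, L 4→3, J 9/2→9/2, parity odd→even.
ΔL = 0, ±1 (not L=0↔0): L: 4 → 3, ΔL = -1 — satisfied.
ΔJ = 0, ±1 (not J=0↔0): J: 9/2 → 9/2, ΔJ = +0 — satisfied.
Parity must change: odd → even — satisfied.
ΔS = 0: S: 1/2 → 3/2 — violated.
Rule(s) violated: ΔS.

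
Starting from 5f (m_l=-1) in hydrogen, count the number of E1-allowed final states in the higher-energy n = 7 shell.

6

E1 requires Δl = ±1, so l_f ∈ {2, 4}; with 0 ≤ l_f ≤ n_f−1 = 6, the allowed l_f values are {2, 4}.
For l_f = 2: m_f ∈ {m_i−1, m_i, m_i+1} ∩ [−2, 2] = {-2, -1, 0} → 3 states.
For l_f = 4: m_f ∈ {m_i−1, m_i, m_i+1} ∩ [−4, 4] = {-2, -1, 0} → 3 states.
Total: 6.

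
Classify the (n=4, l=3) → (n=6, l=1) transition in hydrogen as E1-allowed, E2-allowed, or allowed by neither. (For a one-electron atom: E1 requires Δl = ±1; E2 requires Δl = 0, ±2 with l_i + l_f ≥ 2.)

Δl = 1 − 3 = -2; l_i + l_f = 4.
E1 (Δl = ±1): not satisfied.
E2 (Δl = 0,±2, l_i+l_f ≥ 2): satisfied.

E2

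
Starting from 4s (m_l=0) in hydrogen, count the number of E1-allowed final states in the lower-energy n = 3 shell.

E1 requires Δl = ±1, so l_f ∈ {-1, 1}; with 0 ≤ l_f ≤ n_f−1 = 2, the allowed l_f values are {1}.
For l_f = 1: m_f ∈ {m_i−1, m_i, m_i+1} ∩ [−1, 1] = {-1, 0, 1} → 3 states.
Total: 3.

3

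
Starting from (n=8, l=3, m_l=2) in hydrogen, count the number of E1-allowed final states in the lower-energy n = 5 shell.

5

E1 requires Δl = ±1, so l_f ∈ {2, 4}; with 0 ≤ l_f ≤ n_f−1 = 4, the allowed l_f values are {2, 4}.
For l_f = 2: m_f ∈ {m_i−1, m_i, m_i+1} ∩ [−2, 2] = {1, 2} → 2 states.
For l_f = 4: m_f ∈ {m_i−1, m_i, m_i+1} ∩ [−4, 4] = {1, 2, 3} → 3 states.
Total: 5.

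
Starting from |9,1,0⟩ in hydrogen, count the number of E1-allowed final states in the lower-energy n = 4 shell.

E1 requires Δl = ±1, so l_f ∈ {0, 2}; with 0 ≤ l_f ≤ n_f−1 = 3, the allowed l_f values are {0, 2}.
For l_f = 0: m_f ∈ {m_i−1, m_i, m_i+1} ∩ [−0, 0] = {0} → 1 state.
For l_f = 2: m_f ∈ {m_i−1, m_i, m_i+1} ∩ [−2, 2] = {-1, 0, 1} → 3 states.
Total: 4.

4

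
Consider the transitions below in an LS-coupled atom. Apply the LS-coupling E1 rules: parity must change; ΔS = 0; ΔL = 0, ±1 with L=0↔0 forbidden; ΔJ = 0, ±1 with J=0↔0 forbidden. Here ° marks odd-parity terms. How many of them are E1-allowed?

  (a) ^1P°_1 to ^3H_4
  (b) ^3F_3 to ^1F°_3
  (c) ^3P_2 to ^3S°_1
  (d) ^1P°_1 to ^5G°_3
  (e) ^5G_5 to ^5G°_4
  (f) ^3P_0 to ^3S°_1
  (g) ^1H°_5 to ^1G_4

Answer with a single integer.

4

(a) forbidden (ΔS, ΔL, ΔJ fail)
(b) forbidden (ΔS fails)
(c) allowed
(d) forbidden (parity, ΔS, ΔL, ΔJ fail)
(e) allowed
(f) allowed
(g) allowed
Total allowed: 4 of 7.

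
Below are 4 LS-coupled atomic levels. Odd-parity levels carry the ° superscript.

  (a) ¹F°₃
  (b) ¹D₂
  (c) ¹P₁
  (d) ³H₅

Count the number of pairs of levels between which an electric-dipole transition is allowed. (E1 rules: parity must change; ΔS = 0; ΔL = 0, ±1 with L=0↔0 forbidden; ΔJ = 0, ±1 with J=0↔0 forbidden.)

1

(a)–(b): allowed.
(a)–(c): forbidden (ΔL, ΔJ).
(a)–(d): forbidden (ΔS, ΔL, ΔJ).
(b)–(c): forbidden (parity).
(b)–(d): forbidden (parity, ΔS, ΔL, ΔJ).
(c)–(d): forbidden (parity, ΔS, ΔL, ΔJ).
Allowed pairs: 1 of 6.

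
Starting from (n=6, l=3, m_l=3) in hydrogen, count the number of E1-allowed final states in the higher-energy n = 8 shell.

4

E1 requires Δl = ±1, so l_f ∈ {2, 4}; with 0 ≤ l_f ≤ n_f−1 = 7, the allowed l_f values are {2, 4}.
For l_f = 2: m_f ∈ {m_i−1, m_i, m_i+1} ∩ [−2, 2] = {2} → 1 state.
For l_f = 4: m_f ∈ {m_i−1, m_i, m_i+1} ∩ [−4, 4] = {2, 3, 4} → 3 states.
Total: 4.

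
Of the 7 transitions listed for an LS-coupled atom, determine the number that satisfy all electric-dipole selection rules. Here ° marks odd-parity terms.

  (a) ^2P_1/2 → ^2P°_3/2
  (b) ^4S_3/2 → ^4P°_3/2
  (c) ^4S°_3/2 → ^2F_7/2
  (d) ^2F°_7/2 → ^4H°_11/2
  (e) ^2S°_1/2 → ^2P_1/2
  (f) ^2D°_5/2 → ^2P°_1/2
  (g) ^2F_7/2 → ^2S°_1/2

(a) allowed
(b) allowed
(c) forbidden (ΔS, ΔL, ΔJ fail)
(d) forbidden (parity, ΔS, ΔL, ΔJ fail)
(e) allowed
(f) forbidden (parity, ΔJ fail)
(g) forbidden (ΔL, ΔJ fail)
Total allowed: 3 of 7.

3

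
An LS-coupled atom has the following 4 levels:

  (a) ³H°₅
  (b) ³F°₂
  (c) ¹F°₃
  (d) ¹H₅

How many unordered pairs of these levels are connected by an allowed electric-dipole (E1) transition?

0

(a)–(b): forbidden (parity, ΔL, ΔJ).
(a)–(c): forbidden (parity, ΔS, ΔL, ΔJ).
(a)–(d): forbidden (ΔS).
(b)–(c): forbidden (parity, ΔS).
(b)–(d): forbidden (ΔS, ΔL, ΔJ).
(c)–(d): forbidden (ΔL, ΔJ).
Allowed pairs: 0 of 6.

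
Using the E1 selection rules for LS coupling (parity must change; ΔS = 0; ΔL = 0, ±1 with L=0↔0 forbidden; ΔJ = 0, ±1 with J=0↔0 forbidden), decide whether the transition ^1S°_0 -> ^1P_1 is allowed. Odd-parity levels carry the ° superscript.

Initial level: S=0, L=0, J=0, parity odd. Final level: S=0, L=1, J=1, parity even.
Parity must change: odd → even — satisfied.
ΔS = 0: S: 0 → 0 — satisfied.
ΔL = 0, ±1 (not L=0↔0): L: 0 → 1, ΔL = +1 — satisfied.
ΔJ = 0, ±1 (not J=0↔0): J: 0 → 1, ΔJ = +1 — satisfied.
All four E1 rules are satisfied.

allowed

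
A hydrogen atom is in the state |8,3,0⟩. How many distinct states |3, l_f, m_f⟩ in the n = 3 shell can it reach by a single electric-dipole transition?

3

E1 requires Δl = ±1, so l_f ∈ {2, 4}; with 0 ≤ l_f ≤ n_f−1 = 2, the allowed l_f values are {2}.
For l_f = 2: m_f ∈ {m_i−1, m_i, m_i+1} ∩ [−2, 2] = {-1, 0, 1} → 3 states.
Total: 3.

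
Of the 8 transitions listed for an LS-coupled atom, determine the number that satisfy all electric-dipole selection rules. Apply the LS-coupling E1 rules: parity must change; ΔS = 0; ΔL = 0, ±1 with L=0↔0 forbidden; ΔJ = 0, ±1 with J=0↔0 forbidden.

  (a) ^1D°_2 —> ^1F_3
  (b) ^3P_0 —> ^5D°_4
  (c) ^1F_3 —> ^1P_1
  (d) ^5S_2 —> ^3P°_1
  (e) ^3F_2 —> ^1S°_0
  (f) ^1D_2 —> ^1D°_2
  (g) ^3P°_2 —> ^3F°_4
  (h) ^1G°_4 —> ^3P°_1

(a) allowed
(b) forbidden (ΔS, ΔJ fail)
(c) forbidden (parity, ΔL, ΔJ fail)
(d) forbidden (ΔS fails)
(e) forbidden (ΔS, ΔL, ΔJ fail)
(f) allowed
(g) forbidden (parity, ΔL, ΔJ fail)
(h) forbidden (parity, ΔS, ΔL, ΔJ fail)
Total allowed: 2 of 8.

2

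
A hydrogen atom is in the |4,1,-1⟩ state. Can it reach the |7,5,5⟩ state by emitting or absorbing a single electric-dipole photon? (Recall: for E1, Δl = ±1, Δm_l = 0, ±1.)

l: 1 → 5 (Δl = +4). Δl = ±1 fails.
m_l: -1 → 5 (Δm_l = +6). |Δm_l| ≤ 1 fails.
The transition is electric-dipole forbidden.

forbidden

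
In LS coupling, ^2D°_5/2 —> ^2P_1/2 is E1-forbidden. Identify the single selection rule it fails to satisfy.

Reading off the term symbols: S 1/2→1/2, L 2→1, J 5/2→1/2, parity odd→even.
Parity must change: odd → even — ✓.
ΔS = 0: S: 1/2 → 1/2 — ✓.
ΔL = 0, ±1 (not L=0↔0): L: 2 → 1, ΔL = -1 — ✓.
ΔJ = 0, ±1 (not J=0↔0): J: 5/2 → 1/2, ΔJ = -2 — ✗.

the ΔJ = 0, ±1 rule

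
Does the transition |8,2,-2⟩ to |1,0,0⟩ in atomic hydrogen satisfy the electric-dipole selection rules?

Initial l = 2, final l = 0, so Δl = -2. E1 requires Δl = ±1: fails.
m_l: -2 → 0 (Δm_l = +2). |Δm_l| ≤ 1 fails.
The transition is electric-dipole forbidden.

forbidden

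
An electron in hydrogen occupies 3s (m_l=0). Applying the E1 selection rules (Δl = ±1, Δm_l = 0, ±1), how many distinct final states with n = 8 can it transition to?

E1 requires Δl = ±1, so l_f ∈ {-1, 1}; with 0 ≤ l_f ≤ n_f−1 = 7, the allowed l_f values are {1}.
For l_f = 1: m_f ∈ {m_i−1, m_i, m_i+1} ∩ [−1, 1] = {-1, 0, 1} → 3 states.
Total: 3.

3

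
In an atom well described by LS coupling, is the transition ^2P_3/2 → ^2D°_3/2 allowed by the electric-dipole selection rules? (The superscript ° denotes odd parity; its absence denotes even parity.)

allowed

ΔJ = 0, ±1 (not J=0↔0): J: 3/2 → 3/2, ΔJ = +0 — satisfied.
ΔS = 0: S: 1/2 → 1/2 — satisfied.
ΔL = 0, ±1 (not L=0↔0): L: 1 → 2, ΔL = +1 — satisfied.
Parity must change: even → odd — satisfied.
All four E1 rules are satisfied.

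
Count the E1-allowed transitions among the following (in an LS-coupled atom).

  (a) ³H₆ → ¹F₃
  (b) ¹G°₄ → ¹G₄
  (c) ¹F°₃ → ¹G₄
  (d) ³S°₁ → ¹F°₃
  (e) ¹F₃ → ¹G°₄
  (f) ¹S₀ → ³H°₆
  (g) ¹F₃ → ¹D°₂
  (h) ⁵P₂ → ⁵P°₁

(a) forbidden (parity, ΔS, ΔL, ΔJ fail)
(b) allowed
(c) allowed
(d) forbidden (parity, ΔS, ΔL, ΔJ fail)
(e) allowed
(f) forbidden (ΔS, ΔL, ΔJ fail)
(g) allowed
(h) allowed
Total allowed: 5 of 8.

5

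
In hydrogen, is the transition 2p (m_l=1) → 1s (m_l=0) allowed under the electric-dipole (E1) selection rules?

allowed

Initial l = 1, final l = 0, so Δl = -1. E1 requires Δl = ±1: satisfied.
Δm_l = 0 − (1) = -1. E1 requires Δm_l = 0, ±1: satisfied.
All E1 selection rules are satisfied.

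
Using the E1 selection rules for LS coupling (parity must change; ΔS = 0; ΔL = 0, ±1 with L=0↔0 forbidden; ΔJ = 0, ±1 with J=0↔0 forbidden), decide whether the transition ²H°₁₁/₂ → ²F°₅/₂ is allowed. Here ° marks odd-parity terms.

Reading off the term symbols: S 1/2→1/2, L 5→3, J 11/2→5/2, parity odd→odd.
ΔJ = 0, ±1 (not J=0↔0): J: 11/2 → 5/2, ΔJ = -3 — ✗.
ΔS = 0: S: 1/2 → 1/2 — ✓.
Parity must change: odd → odd — ✗.
ΔL = 0, ±1 (not L=0↔0): L: 5 → 3, ΔL = -2 — ✗.
Rule(s) violated: parity, ΔL, ΔJ.

forbidden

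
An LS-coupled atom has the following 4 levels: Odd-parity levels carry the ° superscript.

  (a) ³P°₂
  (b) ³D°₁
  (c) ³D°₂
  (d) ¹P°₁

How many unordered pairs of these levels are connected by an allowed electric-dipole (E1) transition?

0

(a)–(b): forbidden (parity).
(a)–(c): forbidden (parity).
(a)–(d): forbidden (parity, ΔS).
(b)–(c): forbidden (parity).
(b)–(d): forbidden (parity, ΔS).
(c)–(d): forbidden (parity, ΔS).
Allowed pairs: 0 of 6.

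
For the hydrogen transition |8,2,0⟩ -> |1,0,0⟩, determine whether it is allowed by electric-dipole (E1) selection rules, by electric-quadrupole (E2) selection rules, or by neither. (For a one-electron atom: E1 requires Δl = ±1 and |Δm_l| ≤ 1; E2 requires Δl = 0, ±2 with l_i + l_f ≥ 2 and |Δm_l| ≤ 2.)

E2

Δl = 0 − 2 = -2; l_i + l_f = 2.
Δm_l = +0.
E1 (Δl = ±1, |Δm_l| ≤ 1): not satisfied.
E2 (Δl = 0,±2, l_i+l_f ≥ 2, |Δm_l| ≤ 2): satisfied.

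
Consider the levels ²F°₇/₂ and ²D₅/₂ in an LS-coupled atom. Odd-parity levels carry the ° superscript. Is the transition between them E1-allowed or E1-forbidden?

Initial level: S=1/2, L=3, J=7/2, parity odd. Final level: S=1/2, L=2, J=5/2, parity even.
Parity must change: odd → even — passes.
ΔS = 0: S: 1/2 → 1/2 — passes.
ΔL = 0, ±1 (not L=0↔0): L: 3 → 2, ΔL = -1 — passes.
ΔJ = 0, ±1 (not J=0↔0): J: 7/2 → 5/2, ΔJ = -1 — passes.
All four E1 rules are satisfied.

allowed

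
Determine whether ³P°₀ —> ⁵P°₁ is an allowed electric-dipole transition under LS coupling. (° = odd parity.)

ΔL = 0, ±1 (not L=0↔0): L: 1 → 1, ΔL = +0 — ok.
Parity must change: odd → odd — fails.
ΔS = 0: S: 1 → 2 — fails.
ΔJ = 0, ±1 (not J=0↔0): J: 0 → 1, ΔJ = +1 — ok.
Rule(s) violated: parity, ΔS.

forbidden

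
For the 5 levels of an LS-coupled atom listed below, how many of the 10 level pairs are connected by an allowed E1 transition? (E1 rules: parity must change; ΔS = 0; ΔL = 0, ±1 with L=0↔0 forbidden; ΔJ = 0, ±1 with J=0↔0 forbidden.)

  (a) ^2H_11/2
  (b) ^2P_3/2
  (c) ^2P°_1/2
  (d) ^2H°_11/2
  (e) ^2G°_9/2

(a)–(b): forbidden (parity, ΔL, ΔJ).
(a)–(c): forbidden (ΔL, ΔJ).
(a)–(d): allowed.
(a)–(e): allowed.
(b)–(c): allowed.
(b)–(d): forbidden (ΔL, ΔJ).
(b)–(e): forbidden (ΔL, ΔJ).
(c)–(d): forbidden (parity, ΔL, ΔJ).
(c)–(e): forbidden (parity, ΔL, ΔJ).
(d)–(e): forbidden (parity).
Allowed pairs: 3 of 10.

3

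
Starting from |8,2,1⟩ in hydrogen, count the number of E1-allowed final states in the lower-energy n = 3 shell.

2

E1 requires Δl = ±1, so l_f ∈ {1, 3}; with 0 ≤ l_f ≤ n_f−1 = 2, the allowed l_f values are {1}.
For l_f = 1: m_f ∈ {m_i−1, m_i, m_i+1} ∩ [−1, 1] = {0, 1} → 2 states.
Total: 2.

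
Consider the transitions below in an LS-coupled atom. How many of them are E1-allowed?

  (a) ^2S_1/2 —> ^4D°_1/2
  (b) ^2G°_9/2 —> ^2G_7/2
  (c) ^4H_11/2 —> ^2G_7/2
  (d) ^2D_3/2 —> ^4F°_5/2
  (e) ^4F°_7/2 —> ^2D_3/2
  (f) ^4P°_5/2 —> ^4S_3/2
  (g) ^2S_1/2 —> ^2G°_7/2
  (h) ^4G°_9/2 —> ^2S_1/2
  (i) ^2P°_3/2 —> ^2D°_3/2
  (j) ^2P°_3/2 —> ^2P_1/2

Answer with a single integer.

3

(a) forbidden (ΔS, ΔL fail)
(b) allowed
(c) forbidden (parity, ΔS, ΔJ fail)
(d) forbidden (ΔS fails)
(e) forbidden (ΔS, ΔJ fail)
(f) allowed
(g) forbidden (ΔL, ΔJ fail)
(h) forbidden (ΔS, ΔL, ΔJ fail)
(i) forbidden (parity fails)
(j) allowed
Total allowed: 3 of 10.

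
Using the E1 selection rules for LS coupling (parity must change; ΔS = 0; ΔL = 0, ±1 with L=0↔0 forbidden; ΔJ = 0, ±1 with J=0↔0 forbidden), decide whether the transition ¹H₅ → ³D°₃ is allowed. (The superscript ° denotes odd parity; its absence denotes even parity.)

Initial level: S=0, L=5, J=5, parity even. Final level: S=1, L=2, J=3, parity odd.
Parity must change: even → odd — ✓.
ΔS = 0: S: 0 → 1 — ✗.
ΔL = 0, ±1 (not L=0↔0): L: 5 → 2, ΔL = -3 — ✗.
ΔJ = 0, ±1 (not J=0↔0): J: 5 → 3, ΔJ = -2 — ✗.
Rule(s) violated: ΔS, ΔL, ΔJ.

forbidden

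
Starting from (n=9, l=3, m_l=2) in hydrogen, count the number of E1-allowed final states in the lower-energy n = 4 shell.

2

E1 requires Δl = ±1, so l_f ∈ {2, 4}; with 0 ≤ l_f ≤ n_f−1 = 3, the allowed l_f values are {2}.
For l_f = 2: m_f ∈ {m_i−1, m_i, m_i+1} ∩ [−2, 2] = {1, 2} → 2 states.
Total: 2.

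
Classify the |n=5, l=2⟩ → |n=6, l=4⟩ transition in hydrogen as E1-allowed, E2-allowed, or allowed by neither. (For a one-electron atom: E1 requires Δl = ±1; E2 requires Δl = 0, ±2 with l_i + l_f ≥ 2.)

E2

Δl = 4 − 2 = +2; l_i + l_f = 6.
E1 (Δl = ±1): not satisfied.
E2 (Δl = 0,±2, l_i+l_f ≥ 2): satisfied.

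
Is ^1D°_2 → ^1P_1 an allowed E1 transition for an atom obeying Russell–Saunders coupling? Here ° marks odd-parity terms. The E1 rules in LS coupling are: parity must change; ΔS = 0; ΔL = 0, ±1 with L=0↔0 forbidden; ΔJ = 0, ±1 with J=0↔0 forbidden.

Reading off the term symbols: S 0→0, L 2→1, J 2→1, parity odd→even.
Parity must change: odd → even — passes.
ΔS = 0: S: 0 → 0 — passes.
ΔJ = 0, ±1 (not J=0↔0): J: 2 → 1, ΔJ = -1 — passes.
ΔL = 0, ±1 (not L=0↔0): L: 2 → 1, ΔL = -1 — passes.
All four E1 rules are satisfied.

allowed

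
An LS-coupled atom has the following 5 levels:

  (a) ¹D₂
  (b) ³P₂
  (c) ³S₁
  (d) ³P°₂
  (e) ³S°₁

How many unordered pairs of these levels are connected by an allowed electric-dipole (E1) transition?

(a)–(b): forbidden (parity, ΔS).
(a)–(c): forbidden (parity, ΔS, ΔL).
(a)–(d): forbidden (ΔS).
(a)–(e): forbidden (ΔS, ΔL).
(b)–(c): forbidden (parity).
(b)–(d): allowed.
(b)–(e): allowed.
(c)–(d): allowed.
(c)–(e): forbidden (ΔL).
(d)–(e): forbidden (parity).
Allowed pairs: 3 of 10.

3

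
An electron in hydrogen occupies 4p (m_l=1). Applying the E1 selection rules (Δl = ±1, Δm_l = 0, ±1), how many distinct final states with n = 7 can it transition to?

4

E1 requires Δl = ±1, so l_f ∈ {0, 2}; with 0 ≤ l_f ≤ n_f−1 = 6, the allowed l_f values are {0, 2}.
For l_f = 0: m_f ∈ {m_i−1, m_i, m_i+1} ∩ [−0, 0] = {0} → 1 state.
For l_f = 2: m_f ∈ {m_i−1, m_i, m_i+1} ∩ [−2, 2] = {0, 1, 2} → 3 states.
Total: 4.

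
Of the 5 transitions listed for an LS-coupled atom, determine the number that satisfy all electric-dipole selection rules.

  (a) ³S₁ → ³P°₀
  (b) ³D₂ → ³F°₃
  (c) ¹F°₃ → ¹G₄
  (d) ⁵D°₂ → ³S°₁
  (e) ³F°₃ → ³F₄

4

(a) allowed
(b) allowed
(c) allowed
(d) forbidden (parity, ΔS, ΔL fail)
(e) allowed
Total allowed: 4 of 5.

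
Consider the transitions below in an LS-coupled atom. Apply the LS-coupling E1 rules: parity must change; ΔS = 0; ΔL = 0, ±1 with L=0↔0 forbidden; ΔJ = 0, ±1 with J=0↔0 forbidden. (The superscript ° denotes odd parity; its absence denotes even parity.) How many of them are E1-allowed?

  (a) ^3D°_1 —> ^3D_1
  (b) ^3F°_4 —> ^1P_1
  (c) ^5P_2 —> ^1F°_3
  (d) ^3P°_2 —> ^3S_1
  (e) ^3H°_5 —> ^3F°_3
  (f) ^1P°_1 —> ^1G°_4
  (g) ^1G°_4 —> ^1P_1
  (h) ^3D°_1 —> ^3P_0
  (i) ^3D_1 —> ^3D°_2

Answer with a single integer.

(a) allowed
(b) forbidden (ΔS, ΔL, ΔJ fail)
(c) forbidden (ΔS, ΔL fail)
(d) allowed
(e) forbidden (parity, ΔL, ΔJ fail)
(f) forbidden (parity, ΔL, ΔJ fail)
(g) forbidden (ΔL, ΔJ fail)
(h) allowed
(i) allowed
Total allowed: 4 of 9.

4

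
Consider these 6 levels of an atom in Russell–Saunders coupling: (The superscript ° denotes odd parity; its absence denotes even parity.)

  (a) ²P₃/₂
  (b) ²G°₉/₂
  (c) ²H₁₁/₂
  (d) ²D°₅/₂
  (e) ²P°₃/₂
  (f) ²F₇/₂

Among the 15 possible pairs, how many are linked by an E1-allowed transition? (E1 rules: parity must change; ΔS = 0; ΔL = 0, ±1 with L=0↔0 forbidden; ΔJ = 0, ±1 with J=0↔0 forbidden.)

(a)–(b): forbidden (ΔL, ΔJ).
(a)–(c): forbidden (parity, ΔL, ΔJ).
(a)–(d): allowed.
(a)–(e): allowed.
(a)–(f): forbidden (parity, ΔL, ΔJ).
(b)–(c): allowed.
(b)–(d): forbidden (parity, ΔL, ΔJ).
(b)–(e): forbidden (parity, ΔL, ΔJ).
(b)–(f): allowed.
(c)–(d): forbidden (ΔL, ΔJ).
(c)–(e): forbidden (ΔL, ΔJ).
(c)–(f): forbidden (parity, ΔL, ΔJ).
(d)–(e): forbidden (parity).
(d)–(f): allowed.
(e)–(f): forbidden (ΔL, ΔJ).
Allowed pairs: 5 of 15.

5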